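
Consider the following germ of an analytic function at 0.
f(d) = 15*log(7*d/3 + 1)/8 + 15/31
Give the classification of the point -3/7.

The point is a logarithmic branch point.

The term (15/8)*log(1 - d/(-3/7)) has argument 1 - -3/7/(-3/7) = 0 at -3/7: a logarithmic (infinitely-sheeted) branch point; the remaining terms are analytic or single-valued there.


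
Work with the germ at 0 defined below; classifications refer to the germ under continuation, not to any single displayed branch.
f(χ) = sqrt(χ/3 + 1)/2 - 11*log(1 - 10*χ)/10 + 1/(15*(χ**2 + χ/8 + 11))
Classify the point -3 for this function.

The point is an algebraic (square-root) branch point.

The term (1/2)*sqrt(1 - χ/(-3)) has argument 1 - -3/(-3) = 0 at -3: a square-root (algebraic, two-sheeted) branch point; the remaining terms are analytic or single-valued there.


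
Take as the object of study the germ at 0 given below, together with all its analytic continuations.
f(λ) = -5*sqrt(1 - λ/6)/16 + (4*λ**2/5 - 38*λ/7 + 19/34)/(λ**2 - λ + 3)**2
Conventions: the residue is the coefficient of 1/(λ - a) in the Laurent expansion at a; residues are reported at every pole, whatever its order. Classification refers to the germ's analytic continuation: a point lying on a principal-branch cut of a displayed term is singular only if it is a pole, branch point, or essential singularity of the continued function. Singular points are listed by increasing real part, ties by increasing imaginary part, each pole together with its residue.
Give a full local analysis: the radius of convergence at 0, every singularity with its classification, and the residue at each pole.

Radius of convergence at 0: sqrt(3).
At (1/2) - ((1/2)*sqrt(11))*i: a pole of order 2; residue ((291/71995)*sqrt(11))*i.
At (1/2) + ((1/2)*sqrt(11))*i: a pole of order 2; residue -((291/71995)*sqrt(11))*i.
At 6: an algebraic (square-root) branch point.

Denominator factor (λ**2 - λ + 3)^2: discriminant -11, complex-conjugate roots (1/2) + ((1/2)*sqrt(11))*i and (1/2) - ((1/2)*sqrt(11))*i; poles of order 2, moduli sqrt(3) and sqrt(3).
Branch term (-5/16)*sqrt(1 - λ/(6)): its argument vanishes at λ = 6, a square-root branch point, modulus 6.
The radius of convergence is the smallest modulus among the singular points: sqrt(3).
The branch term is analytic at (1/2) - ((1/2)*sqrt(11))*i and contributes nothing to the residue; only the rational part matters.
The factor λ**2 - λ + 3 splits as (λ - a)(λ - a') with a = (1/2) - ((1/2)*sqrt(11))*i, a' = (1/2) + ((1/2)*sqrt(11))*i. At the order-2 pole a set g(λ) = (λ - a)^2*(rational part) = [4*λ**2/5 - 38*λ/7 + 19/34] / (λ - a')^2.
Order-2 pole: residue = g'(a); g'((1/2) - ((1/2)*sqrt(11))*i) = ((291/71995)*sqrt(11))*i, so the residue is ((291/71995)*sqrt(11))*i.
The branch term is analytic at (1/2) + ((1/2)*sqrt(11))*i and contributes nothing to the residue; only the rational part matters.
The factor λ**2 - λ + 3 splits as (λ - a)(λ - a') with a = (1/2) + ((1/2)*sqrt(11))*i, a' = (1/2) - ((1/2)*sqrt(11))*i. At the order-2 pole a set g(λ) = (λ - a)^2*(rational part) = [4*λ**2/5 - 38*λ/7 + 19/34] / (λ - a')^2.
Order-2 pole: residue = g'(a); g'((1/2) + ((1/2)*sqrt(11))*i) = -((291/71995)*sqrt(11))*i, so the residue is -((291/71995)*sqrt(11))*i.
List the singular points by increasing real part (a conjugate pair: the negative imaginary part first).


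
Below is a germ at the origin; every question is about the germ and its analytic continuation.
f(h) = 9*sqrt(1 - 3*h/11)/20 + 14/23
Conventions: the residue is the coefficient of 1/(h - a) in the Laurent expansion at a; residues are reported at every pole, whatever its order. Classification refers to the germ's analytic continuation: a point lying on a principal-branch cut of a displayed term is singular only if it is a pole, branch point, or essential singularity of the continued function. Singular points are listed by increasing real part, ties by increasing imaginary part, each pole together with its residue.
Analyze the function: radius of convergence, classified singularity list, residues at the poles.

Radius of convergence at 0: 11/3.
At 11/3: an algebraic (square-root) branch point.

Branch term (9/20)*sqrt(1 - h/(11/3)): its argument vanishes at h = 11/3, a square-root branch point, modulus 11/3.
The radius of convergence is the smallest modulus among the singular points: 11/3.


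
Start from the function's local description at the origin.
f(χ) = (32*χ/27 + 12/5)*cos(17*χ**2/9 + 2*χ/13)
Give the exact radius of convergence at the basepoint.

The factor cos(17*χ**2/9 + 2*χ/13) is entire and contributes no finite singular point.
The polynomial part has no poles.
No finite singular points: the Taylor series at 0 converges everywhere.

The radius of convergence is infinite.


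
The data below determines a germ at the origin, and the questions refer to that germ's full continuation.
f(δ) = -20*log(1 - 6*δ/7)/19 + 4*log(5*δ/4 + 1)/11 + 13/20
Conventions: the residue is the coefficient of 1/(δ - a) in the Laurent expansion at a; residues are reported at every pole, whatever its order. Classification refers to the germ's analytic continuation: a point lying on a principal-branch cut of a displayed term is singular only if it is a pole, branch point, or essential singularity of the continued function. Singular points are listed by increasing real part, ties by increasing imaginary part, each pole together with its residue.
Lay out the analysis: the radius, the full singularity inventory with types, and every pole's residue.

Radius of convergence at 0: 4/5.
At -4/5: a logarithmic branch point.
At 7/6: a logarithmic branch point.

Branch term (-20/19)*log(1 - δ/(7/6)): its argument vanishes at δ = 7/6, a logarithmic branch point, modulus 7/6.
Branch term (4/11)*log(1 - δ/(-4/5)): its argument vanishes at δ = -4/5, a logarithmic branch point, modulus 4/5.
The radius of convergence is the smallest modulus among the singular points: 4/5.
List the singular points by increasing real part (a conjugate pair: the negative imaginary part first).


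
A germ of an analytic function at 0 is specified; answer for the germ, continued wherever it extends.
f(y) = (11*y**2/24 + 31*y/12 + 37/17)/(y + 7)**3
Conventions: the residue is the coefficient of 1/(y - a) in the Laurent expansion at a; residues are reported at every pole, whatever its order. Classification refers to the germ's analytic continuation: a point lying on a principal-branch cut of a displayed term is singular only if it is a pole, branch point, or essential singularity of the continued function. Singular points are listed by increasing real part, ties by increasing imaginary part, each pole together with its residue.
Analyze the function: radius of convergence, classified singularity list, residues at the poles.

Denominator factor (y + 7)^3: pole of order 3 at -7, modulus 7.
The radius of convergence is the smallest modulus among the singular points: 7.
At the order-3 pole -7 set g(y) = (y - (-7))^3*f(y) = 11*y**2/24 + 31*y/12 + 37/17.
Order-3 pole: residue = g''(a)/2; g''(-7) = 11/12, so the residue is 11/24.

Radius of convergence at 0: 7.
At -7: a pole of order 3; residue 11/24.


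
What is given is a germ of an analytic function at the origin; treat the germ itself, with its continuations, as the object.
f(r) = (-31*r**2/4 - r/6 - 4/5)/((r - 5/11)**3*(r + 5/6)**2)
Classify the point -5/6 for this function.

The denominator factor r + 5/6 vanishes at -5/6 and appears to the power 2; the numerator there equals -4351/720, nonzero, and no other factor vanishes.
Hence a pole whose order is the multiplicity, 2.

The point is a pole of order 2.


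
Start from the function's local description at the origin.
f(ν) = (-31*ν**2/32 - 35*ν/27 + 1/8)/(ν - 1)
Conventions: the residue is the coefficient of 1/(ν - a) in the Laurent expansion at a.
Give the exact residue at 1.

The residue is -1849/864.

At the order-1 pole 1 set g(ν) = (ν - (1))*f(ν) = -31*ν**2/32 - 35*ν/27 + 1/8.
Simple pole: residue = g(a) at a = 1, which is -1849/864.


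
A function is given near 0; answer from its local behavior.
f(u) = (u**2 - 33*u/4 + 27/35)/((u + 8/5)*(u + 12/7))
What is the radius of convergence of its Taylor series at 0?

Denominator factor (u + 8/5): pole of order 1 at -8/5, modulus 8/5.
Denominator factor (u + 12/7): pole of order 1 at -12/7, modulus 12/7.
The radius of convergence is the smallest modulus among the singular points: 8/5.

The radius of convergence is 8/5.


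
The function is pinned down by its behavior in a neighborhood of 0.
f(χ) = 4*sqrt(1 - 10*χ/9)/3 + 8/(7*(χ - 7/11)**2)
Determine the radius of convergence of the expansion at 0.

The radius of convergence is 7/11.

Denominator factor (χ - 7/11)^2: pole of order 2 at 7/11, modulus 7/11.
Branch term (4/3)*sqrt(1 - χ/(9/10)): its argument vanishes at χ = 9/10, a square-root branch point, modulus 9/10.
The radius of convergence is the smallest modulus among the singular points: 7/11.


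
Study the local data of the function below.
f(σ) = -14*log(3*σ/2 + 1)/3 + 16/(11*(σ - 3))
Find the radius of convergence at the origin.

The radius of convergence is 2/3.

Denominator factor (σ - 3): pole of order 1 at 3, modulus 3.
Branch term (-14/3)*log(1 - σ/(-2/3)): its argument vanishes at σ = -2/3, a logarithmic branch point, modulus 2/3.
The radius of convergence is the smallest modulus among the singular points: 2/3.


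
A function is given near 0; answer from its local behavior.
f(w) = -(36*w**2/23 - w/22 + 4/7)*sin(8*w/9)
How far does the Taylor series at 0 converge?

The factor -sin(8*w/9) is entire and contributes no finite singular point.
The polynomial part has no poles.
No finite singular points: the Taylor series at 0 converges everywhere.

The radius of convergence is infinite.


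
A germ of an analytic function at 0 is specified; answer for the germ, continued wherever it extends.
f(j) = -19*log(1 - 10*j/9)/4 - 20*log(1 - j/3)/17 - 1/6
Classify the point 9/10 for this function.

The point is a logarithmic branch point.

The term (-19/4)*log(1 - j/(9/10)) has argument 1 - 9/10/(9/10) = 0 at 9/10: a logarithmic (infinitely-sheeted) branch point; the remaining terms are analytic or single-valued there.


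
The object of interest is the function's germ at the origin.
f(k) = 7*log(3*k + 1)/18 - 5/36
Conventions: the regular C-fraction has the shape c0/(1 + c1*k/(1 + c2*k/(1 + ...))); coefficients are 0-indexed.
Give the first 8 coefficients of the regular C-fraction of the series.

Taylor coefficients (expand at 0): a_0 = -5/36, a_1 = 7/6, a_2 = -7/4, a_3 = 7/2, a_4 = -63/8, a_5 = 189/10, a_6 = -189/4, a_7 = 243/2.
c0 = a_0 = -5/36. Peel one level at a time: if S = 1 + c*k/S' with S'(0) = 1, then c is the k-coefficient of S and S' = c*k/(S - 1).
S_1 = c0/f = 1 + (42/5)*k + (1449/25)*k^2 + ...; c1 = 42/5.
S_2 = c1*k/(S_1 - 1) = 1 + (-69/10)*k + (-3/4)*k^2 + ...; c2 = -69/10.
S_3 = c2*k/(S_2 - 1) = 1 + (-5/46)*k + (185/1058)*k^2 + ...; c3 = -5/46.
S_4 = c3*k/(S_3 - 1) = 1 + (37/23)*k + (-3/5)*k^2 + ...; c4 = 37/23.
S_5 = c4*k/(S_4 - 1) = 1 + (69/185)*k + (-28773/68450)*k^2 + ...; c5 = 69/185.
S_6 = c5*k/(S_5 - 1) = 1 + (417/370)*k + (-81/140)*k^2 + ...; c6 = 417/370.
S_7 = c6*k/(S_6 - 1) = 1 + (999/1946)*k + ...; c7 = 999/1946.

The regular C-fraction coefficients are [-5/36, 42/5, -69/10, -5/46, 37/23, 69/185, 417/370, 999/1946].


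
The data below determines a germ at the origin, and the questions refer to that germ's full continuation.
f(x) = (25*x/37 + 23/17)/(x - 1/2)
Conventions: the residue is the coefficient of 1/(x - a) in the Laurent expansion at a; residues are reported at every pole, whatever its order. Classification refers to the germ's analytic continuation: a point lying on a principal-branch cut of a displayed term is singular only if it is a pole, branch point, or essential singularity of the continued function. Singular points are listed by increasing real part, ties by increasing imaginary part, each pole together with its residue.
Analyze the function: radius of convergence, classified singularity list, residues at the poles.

Radius of convergence at 0: 1/2.
At 1/2: a pole of order 1; residue 2127/1258.

Denominator factor (x - 1/2): pole of order 1 at 1/2, modulus 1/2.
The radius of convergence is the smallest modulus among the singular points: 1/2.
At the order-1 pole 1/2 set g(x) = (x - (1/2))*f(x) = 25*x/37 + 23/17.
Simple pole: residue = g(a) at a = 1/2, which is 2127/1258.


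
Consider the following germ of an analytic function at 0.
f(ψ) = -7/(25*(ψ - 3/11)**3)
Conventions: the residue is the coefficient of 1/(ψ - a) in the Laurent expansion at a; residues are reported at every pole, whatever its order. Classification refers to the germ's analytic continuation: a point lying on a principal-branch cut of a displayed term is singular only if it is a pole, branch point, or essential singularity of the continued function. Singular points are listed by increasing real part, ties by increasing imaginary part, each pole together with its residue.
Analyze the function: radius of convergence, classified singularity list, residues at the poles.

Denominator factor (ψ - 3/11)^3: pole of order 3 at 3/11, modulus 3/11.
The radius of convergence is the smallest modulus among the singular points: 3/11.
At the order-3 pole 3/11 set g(ψ) = (ψ - (3/11))^3*f(ψ) = -7/25.
Order-3 pole: residue = g''(a)/2; g''(3/11) = 0, so the residue is 0.

Radius of convergence at 0: 3/11.
At 3/11: a pole of order 3; residue 0.


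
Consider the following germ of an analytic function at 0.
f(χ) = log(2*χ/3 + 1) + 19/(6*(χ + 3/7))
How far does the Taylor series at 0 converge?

The radius of convergence is 3/7.

Denominator factor (χ + 3/7): pole of order 1 at -3/7, modulus 3/7.
Branch term (1)*log(1 - χ/(-3/2)): its argument vanishes at χ = -3/2, a logarithmic branch point, modulus 3/2.
The radius of convergence is the smallest modulus among the singular points: 3/7.


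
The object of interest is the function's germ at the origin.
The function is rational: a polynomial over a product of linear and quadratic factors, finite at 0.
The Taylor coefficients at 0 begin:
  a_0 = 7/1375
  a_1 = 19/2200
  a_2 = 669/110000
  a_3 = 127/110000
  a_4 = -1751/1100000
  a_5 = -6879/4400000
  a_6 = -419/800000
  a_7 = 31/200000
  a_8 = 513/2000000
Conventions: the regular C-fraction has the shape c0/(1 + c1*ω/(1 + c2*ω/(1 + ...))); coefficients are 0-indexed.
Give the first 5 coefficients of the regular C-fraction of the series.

Taylor coefficients (read off): a_0 = 7/1375, a_1 = 19/2200, a_2 = 669/110000, a_3 = 127/110000, a_4 = -1751/1100000.
c0 = a_0 = 7/1375. Peel one level at a time: if S = 1 + c*ω/S' with S'(0) = 1, then c is the ω-coefficient of S and S' = c*ω/(S - 1).
S_1 = c0/f = 1 + (-95/56)*ω + (26393/15680)*ω^2 + ...; c1 = -95/56.
S_2 = c1*ω/(S_1 - 1) = 1 + (26393/26600)*ω + (326911/902500)*ω^2 + ...; c2 = 26393/26600.
S_3 = c2*ω/(S_2 - 1) = 1 + (-4576754/12536675)*ω + (382147941/3482952245)*ω^2 + ...; c3 = -4576754/12536675.
S_4 = c3*ω/(S_3 - 1) = 1 + (5186293485/17256324046)*ω + ...; c4 = 5186293485/17256324046.

The regular C-fraction coefficients are [7/1375, -95/56, 26393/26600, -4576754/12536675, 5186293485/17256324046].


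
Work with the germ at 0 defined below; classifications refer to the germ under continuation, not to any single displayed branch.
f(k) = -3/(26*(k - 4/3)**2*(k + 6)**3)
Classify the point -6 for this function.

The denominator factor k + 6 vanishes at -6 and appears to the power 3; the numerator there equals -3/26, nonzero, and no other factor vanishes.
Hence a pole whose order is the multiplicity, 3.

The point is a pole of order 3.


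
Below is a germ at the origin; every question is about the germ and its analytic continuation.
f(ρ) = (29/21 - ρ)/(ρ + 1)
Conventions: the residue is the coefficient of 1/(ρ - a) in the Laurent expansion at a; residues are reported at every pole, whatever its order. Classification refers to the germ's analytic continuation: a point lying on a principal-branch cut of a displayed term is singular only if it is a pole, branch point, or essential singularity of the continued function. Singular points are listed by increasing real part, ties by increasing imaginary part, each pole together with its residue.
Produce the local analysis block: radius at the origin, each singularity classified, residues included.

Radius of convergence at 0: 1.
At -1: a pole of order 1; residue 50/21.

Denominator factor (ρ + 1): pole of order 1 at -1, modulus 1.
The radius of convergence is the smallest modulus among the singular points: 1.
At the order-1 pole -1 set g(ρ) = (ρ - (-1))*f(ρ) = 29/21 - ρ.
Simple pole: residue = g(a) at a = -1, which is 50/21.


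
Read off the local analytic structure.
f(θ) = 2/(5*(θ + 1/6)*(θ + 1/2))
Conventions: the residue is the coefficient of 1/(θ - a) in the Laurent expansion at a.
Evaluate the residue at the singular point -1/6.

The residue is 6/5.

At the order-1 pole -1/6 set g(θ) = (θ - (-1/6))*f(θ) = 2/(5*(θ + 1/2)).
Simple pole: residue = g(a) at a = -1/6, which is 6/5.


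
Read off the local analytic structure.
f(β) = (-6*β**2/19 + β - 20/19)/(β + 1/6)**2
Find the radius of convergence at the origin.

The radius of convergence is 1/6.

Denominator factor (β + 1/6)^2: pole of order 2 at -1/6, modulus 1/6.
The radius of convergence is the smallest modulus among the singular points: 1/6.


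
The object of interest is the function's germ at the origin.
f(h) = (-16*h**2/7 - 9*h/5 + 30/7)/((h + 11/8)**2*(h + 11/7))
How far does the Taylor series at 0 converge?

Denominator factor (h + 11/8)^2: pole of order 2 at -11/8, modulus 11/8.
Denominator factor (h + 11/7): pole of order 1 at -11/7, modulus 11/7.
The radius of convergence is the smallest modulus among the singular points: 11/8.

The radius of convergence is 11/8.


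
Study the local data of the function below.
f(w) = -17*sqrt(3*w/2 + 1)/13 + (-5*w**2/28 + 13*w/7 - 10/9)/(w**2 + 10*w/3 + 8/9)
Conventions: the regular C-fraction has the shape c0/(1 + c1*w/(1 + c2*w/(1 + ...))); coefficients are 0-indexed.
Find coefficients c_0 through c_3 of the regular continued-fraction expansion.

Taylor coefficients (expand at 0): a_0 = -133/52, a_1 = 8439/1456, a_2 = -138843/5824, a_3 = 1930743/23296.
c0 = a_0 = -133/52. Peel one level at a time: if S = 1 + c*w/S' with S'(0) = 1, then c is the w-coefficient of S and S' = c*w/(S - 1).
S_1 = c0/f = 1 + (8439/3724)*w + (-3627882/866761)*w^2 + ...; c1 = 8439/3724.
S_2 = c1*w/(S_1 - 1) = 1 + (4837176/2618903)*w + (41442201/15825938)*w^2 + ...; c2 = 4837176/2618903.
S_3 = c2*w/(S_2 - 1) = 1 + (-4286965459/3023772464)*w + ...; c3 = -4286965459/3023772464.

The regular C-fraction coefficients are [-133/52, 8439/3724, 4837176/2618903, -4286965459/3023772464].


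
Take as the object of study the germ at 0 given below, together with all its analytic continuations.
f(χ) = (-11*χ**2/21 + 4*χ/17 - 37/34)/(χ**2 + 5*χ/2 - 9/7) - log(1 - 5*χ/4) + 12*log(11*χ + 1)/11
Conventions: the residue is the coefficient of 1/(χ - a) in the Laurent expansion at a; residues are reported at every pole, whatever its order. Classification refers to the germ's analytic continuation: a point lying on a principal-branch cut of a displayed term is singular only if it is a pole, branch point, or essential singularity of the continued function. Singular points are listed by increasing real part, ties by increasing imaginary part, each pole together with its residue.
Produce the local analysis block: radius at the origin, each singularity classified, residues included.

Radius of convergence at 0: 1/11.
At -5/4 - (1/28)*sqrt(2233): a pole of order 1; residue 1103/1428 + (73825/3188724)*sqrt(2233).
At -1/11: a logarithmic branch point.
At -5/4 + (1/28)*sqrt(2233): a pole of order 1; residue 1103/1428 - (73825/3188724)*sqrt(2233).
At 4/5: a logarithmic branch point.


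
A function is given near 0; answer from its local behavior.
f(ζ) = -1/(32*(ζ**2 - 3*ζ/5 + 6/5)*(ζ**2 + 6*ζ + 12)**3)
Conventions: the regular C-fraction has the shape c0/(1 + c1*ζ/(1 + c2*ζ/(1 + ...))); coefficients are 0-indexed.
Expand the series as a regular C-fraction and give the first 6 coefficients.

The regular C-fraction coefficients are [-5/331776, 1, -13/12, 7/156, -822/91, 8619/959].

Taylor coefficients (expand at 0): a_0 = -5/331776, a_1 = 5/331776, a_2 = 5/3981312, a_3 = -5/7962624, a_4 = -5/746496, a_5 = -25/31850496.
c0 = a_0 = -5/331776. Peel one level at a time: if S = 1 + c*ζ/S' with S'(0) = 1, then c is the ζ-coefficient of S and S' = c*ζ/(S - 1).
S_1 = c0/f = 1 + (1)*ζ + (13/12)*ζ^2 + ...; c1 = 1.
S_2 = c1*ζ/(S_1 - 1) = 1 + (-13/12)*ζ + (7/144)*ζ^2 + ...; c2 = -13/12.
S_3 = c2*ζ/(S_2 - 1) = 1 + (7/156)*ζ + (137/338)*ζ^2 + ...; c3 = 7/156.
S_4 = c3*ζ/(S_3 - 1) = 1 + (-822/91)*ζ + (3978/49)*ζ^2 + ...; c4 = -822/91.
S_5 = c4*ζ/(S_4 - 1) = 1 + (8619/959)*ζ + ...; c5 = 8619/959.


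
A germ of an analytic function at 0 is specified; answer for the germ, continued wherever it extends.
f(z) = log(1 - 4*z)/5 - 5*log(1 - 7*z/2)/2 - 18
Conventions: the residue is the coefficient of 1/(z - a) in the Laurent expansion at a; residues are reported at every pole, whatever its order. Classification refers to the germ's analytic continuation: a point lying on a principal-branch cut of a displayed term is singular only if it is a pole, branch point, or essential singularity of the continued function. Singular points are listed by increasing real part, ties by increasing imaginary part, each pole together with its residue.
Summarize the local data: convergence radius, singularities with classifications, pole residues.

Branch term (-5/2)*log(1 - z/(2/7)): its argument vanishes at z = 2/7, a logarithmic branch point, modulus 2/7.
Branch term (1/5)*log(1 - z/(1/4)): its argument vanishes at z = 1/4, a logarithmic branch point, modulus 1/4.
The radius of convergence is the smallest modulus among the singular points: 1/4.
List the singular points by increasing real part (a conjugate pair: the negative imaginary part first).

Radius of convergence at 0: 1/4.
At 1/4: a logarithmic branch point.
At 2/7: a logarithmic branch point.


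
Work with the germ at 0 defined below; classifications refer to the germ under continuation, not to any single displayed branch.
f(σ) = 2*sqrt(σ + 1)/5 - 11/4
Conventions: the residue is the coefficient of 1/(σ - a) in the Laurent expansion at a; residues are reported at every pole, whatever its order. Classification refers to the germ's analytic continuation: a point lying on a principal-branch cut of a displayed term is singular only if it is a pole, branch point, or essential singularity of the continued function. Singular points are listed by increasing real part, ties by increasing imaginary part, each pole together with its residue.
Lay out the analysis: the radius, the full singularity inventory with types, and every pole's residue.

Radius of convergence at 0: 1.
At -1: an algebraic (square-root) branch point.

Branch term (2/5)*sqrt(1 - σ/(-1)): its argument vanishes at σ = -1, a square-root branch point, modulus 1.
The radius of convergence is the smallest modulus among the singular points: 1.


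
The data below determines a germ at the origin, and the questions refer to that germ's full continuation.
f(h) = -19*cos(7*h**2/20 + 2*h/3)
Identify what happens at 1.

The point is a regular point.

There is no denominator, hence no pole anywhere.
The factor cos(7*h**2/20 + 2*h/3) is entire.
So the germ continues analytically to 1.


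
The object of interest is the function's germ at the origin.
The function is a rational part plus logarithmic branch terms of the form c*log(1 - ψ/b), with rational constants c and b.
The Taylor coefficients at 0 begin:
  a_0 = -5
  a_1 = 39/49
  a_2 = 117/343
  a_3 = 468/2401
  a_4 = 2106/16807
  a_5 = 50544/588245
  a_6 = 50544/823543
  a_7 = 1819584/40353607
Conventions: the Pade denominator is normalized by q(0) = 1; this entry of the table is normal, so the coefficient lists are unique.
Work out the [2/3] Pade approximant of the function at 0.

The Pade approximant has numerator coefficients [-5, 31173/5341, -275859/186935]; denominator coefficients [1, -3846/3815, 774/3815, 468/186935].

Taylor coefficients needed (read off): a_0 = -5, a_1 = 39/49, a_2 = 117/343, a_3 = 468/2401, a_4 = 2106/16807, a_5 = 50544/588245.
Write the denominator as Q(ψ) = 1 + q1*ψ + q2*ψ^2 + q3*ψ^3. Requiring Q*f - P = O(ψ^6) with deg P <= 2 kills the coefficients of ψ^3..ψ^5 in Q*f:
  ψ^3: a_3 + q1*a_2 + q2*a_1 + q3*a_0 = 0, i.e. 468/2401 + (117/343)*q1 + (39/49)*q2 + (-5)*q3 = 0.
  ψ^4: a_4 + q1*a_3 + q2*a_2 + q3*a_1 = 0, i.e. 2106/16807 + (468/2401)*q1 + (117/343)*q2 + (39/49)*q3 = 0.
  ψ^5: a_5 + q1*a_4 + q2*a_3 + q3*a_2 = 0, i.e. 50544/588245 + (2106/16807)*q1 + (468/2401)*q2 + (117/343)*q3 = 0.
Solving this linear system: q1 = -3846/3815, q2 = 774/3815, q3 = 468/186935.
The numerator is Q*f truncated at degree 2: P0 = a_0 = -5; P1 = a_1 + q1*a_0 = 31173/5341; P2 = a_2 + q1*a_1 + q2*a_0 = -275859/186935.


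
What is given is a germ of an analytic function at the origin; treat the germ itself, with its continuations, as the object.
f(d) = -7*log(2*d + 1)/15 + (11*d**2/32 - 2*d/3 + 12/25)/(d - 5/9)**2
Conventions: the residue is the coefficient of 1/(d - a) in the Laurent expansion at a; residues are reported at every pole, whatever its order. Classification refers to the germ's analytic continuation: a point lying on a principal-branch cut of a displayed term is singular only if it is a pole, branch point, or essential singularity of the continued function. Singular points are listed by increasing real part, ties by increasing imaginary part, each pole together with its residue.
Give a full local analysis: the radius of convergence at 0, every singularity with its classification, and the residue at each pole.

Radius of convergence at 0: 1/2.
At -1/2: a logarithmic branch point.
At 5/9: a pole of order 2; residue -41/144.

Denominator factor (d - 5/9)^2: pole of order 2 at 5/9, modulus 5/9.
Branch term (-7/15)*log(1 - d/(-1/2)): its argument vanishes at d = -1/2, a logarithmic branch point, modulus 1/2.
The radius of convergence is the smallest modulus among the singular points: 1/2.
The branch term is analytic at 5/9 and contributes nothing to the residue; only the rational part matters.
At the order-2 pole 5/9 set g(d) = (d - (5/9))^2*(rational part) = 11*d**2/32 - 2*d/3 + 12/25.
Order-2 pole: residue = g'(a); g'(5/9) = -41/144, so the residue is -41/144.
List the singular points by increasing real part (a conjugate pair: the negative imaginary part first).


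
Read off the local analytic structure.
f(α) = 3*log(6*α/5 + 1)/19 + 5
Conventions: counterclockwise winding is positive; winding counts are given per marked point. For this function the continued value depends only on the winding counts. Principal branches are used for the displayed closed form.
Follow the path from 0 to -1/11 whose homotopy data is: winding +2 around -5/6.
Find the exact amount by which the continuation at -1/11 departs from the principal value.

Continued minus principal equals (12/19)*pi*i.

The rational part is single-valued and drops out of the difference; each branch term changes only by its own monodromy.
(3/19)*log(1 - α/(-5/6)): each positive loop around -5/6 adds 2*pi*i to the log, so winding +2 contributes (3/19)*(2)*2*pi*i = (12/19)*pi*i.
Summing the contributions at α = -1/11 gives (12/19)*pi*i.


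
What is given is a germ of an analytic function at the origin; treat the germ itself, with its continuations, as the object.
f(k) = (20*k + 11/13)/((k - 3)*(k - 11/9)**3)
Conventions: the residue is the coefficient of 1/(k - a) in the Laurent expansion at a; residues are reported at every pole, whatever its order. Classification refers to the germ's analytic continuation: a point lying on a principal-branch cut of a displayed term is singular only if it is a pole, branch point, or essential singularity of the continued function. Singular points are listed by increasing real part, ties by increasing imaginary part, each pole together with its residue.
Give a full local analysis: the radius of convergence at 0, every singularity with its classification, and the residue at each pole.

Denominator factor (k - 11/9)^3: pole of order 3 at 11/9, modulus 11/9.
Denominator factor (k - 3): pole of order 1 at 3, modulus 3.
The radius of convergence is the smallest modulus among the singular points: 11/9.
At the order-3 pole 11/9 set g(k) = (k - (11/9))^3*f(k) = (20*k + 11/13)/(k - 3).
Order-3 pole: residue = g''(a)/2; g''(11/9) = -576639/26624, so the residue is -576639/53248.
At the order-1 pole 3 set g(k) = (k - (3))*f(k) = (20*k + 11/13)/(k - 11/9)**3.
Simple pole: residue = g(a) at a = 3, which is 576639/53248.
List the singular points by increasing real part (a conjugate pair: the negative imaginary part first).

Radius of convergence at 0: 11/9.
At 11/9: a pole of order 3; residue -576639/53248.
At 3: a pole of order 1; residue 576639/53248.


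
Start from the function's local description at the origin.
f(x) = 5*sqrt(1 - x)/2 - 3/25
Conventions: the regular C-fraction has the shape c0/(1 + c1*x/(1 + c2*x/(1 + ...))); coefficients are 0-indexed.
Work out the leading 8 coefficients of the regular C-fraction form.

The regular C-fraction coefficients are [119/50, 125/238, -369/476, -119/1476, -619/1476, -369/2476, -869/2476, -619/3476].

Taylor coefficients (expand at 0): a_0 = 119/50, a_1 = -5/4, a_2 = -5/16, a_3 = -5/32, a_4 = -25/256, a_5 = -35/512, a_6 = -105/2048, a_7 = -165/4096.
c0 = a_0 = 119/50. Peel one level at a time: if S = 1 + c*x/S' with S'(0) = 1, then c is the x-coefficient of S and S' = c*x/(S - 1).
S_1 = c0/f = 1 + (125/238)*x + (46125/113288)*x^2 + ...; c1 = 125/238.
S_2 = c1*x/(S_1 - 1) = 1 + (-369/476)*x + (-1/16)*x^2 + ...; c2 = -369/476.
S_3 = c2*x/(S_2 - 1) = 1 + (-119/1476)*x + (-73661/2178576)*x^2 + ...; c3 = -119/1476.
S_4 = c3*x/(S_3 - 1) = 1 + (-619/1476)*x + (-1/16)*x^2 + ...; c4 = -619/1476.
S_5 = c4*x/(S_4 - 1) = 1 + (-369/2476)*x + (-320661/6130576)*x^2 + ...; c5 = -369/2476.
S_6 = c5*x/(S_5 - 1) = 1 + (-869/2476)*x + (-1/16)*x^2 + ...; c6 = -869/2476.
S_7 = c6*x/(S_6 - 1) = 1 + (-619/3476)*x + ...; c7 = -619/3476.


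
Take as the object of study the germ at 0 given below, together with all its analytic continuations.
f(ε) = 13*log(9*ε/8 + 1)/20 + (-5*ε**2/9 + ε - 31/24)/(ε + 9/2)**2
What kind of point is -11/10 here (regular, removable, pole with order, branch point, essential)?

Denominator factors: ε + 9/2 = 17/5 at ε = -11/10 — none vanishes.
Branch term log(1 - ε/(-8/9)): argument at -11/10 is -19/80, nonzero, so -11/10 is not its branch point (a point on a principal cut is still regular for the continued germ).
So the germ continues analytically to -11/10.

The point is a regular point.


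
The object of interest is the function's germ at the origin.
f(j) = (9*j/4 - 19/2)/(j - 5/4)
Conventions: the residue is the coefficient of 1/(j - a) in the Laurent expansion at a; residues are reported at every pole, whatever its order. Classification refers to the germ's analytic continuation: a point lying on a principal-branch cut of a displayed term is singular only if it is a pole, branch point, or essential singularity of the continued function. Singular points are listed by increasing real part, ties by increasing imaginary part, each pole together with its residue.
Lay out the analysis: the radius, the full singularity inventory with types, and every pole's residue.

Radius of convergence at 0: 5/4.
At 5/4: a pole of order 1; residue -107/16.

Denominator factor (j - 5/4): pole of order 1 at 5/4, modulus 5/4.
The radius of convergence is the smallest modulus among the singular points: 5/4.
At the order-1 pole 5/4 set g(j) = (j - (5/4))*f(j) = 9*j/4 - 19/2.
Simple pole: residue = g(a) at a = 5/4, which is -107/16.


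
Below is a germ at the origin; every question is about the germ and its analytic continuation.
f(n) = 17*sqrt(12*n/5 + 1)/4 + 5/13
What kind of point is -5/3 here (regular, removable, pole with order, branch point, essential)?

The point is a regular point.

There is no denominator, hence no pole anywhere.
Branch term sqrt(1 - n/(-5/12)): argument at -5/3 is -3, nonzero, so -5/3 is not its branch point (a point on a principal cut is still regular for the continued germ).
So the germ continues analytically to -5/3.


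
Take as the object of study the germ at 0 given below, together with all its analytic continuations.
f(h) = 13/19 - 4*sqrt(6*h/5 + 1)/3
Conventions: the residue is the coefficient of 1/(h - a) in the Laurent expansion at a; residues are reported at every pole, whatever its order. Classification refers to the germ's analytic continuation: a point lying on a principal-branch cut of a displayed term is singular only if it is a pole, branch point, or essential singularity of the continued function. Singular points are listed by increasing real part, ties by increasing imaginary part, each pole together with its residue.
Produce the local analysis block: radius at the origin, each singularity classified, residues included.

Radius of convergence at 0: 5/6.
At -5/6: an algebraic (square-root) branch point.

Branch term (-4/3)*sqrt(1 - h/(-5/6)): its argument vanishes at h = -5/6, a square-root branch point, modulus 5/6.
The radius of convergence is the smallest modulus among the singular points: 5/6.


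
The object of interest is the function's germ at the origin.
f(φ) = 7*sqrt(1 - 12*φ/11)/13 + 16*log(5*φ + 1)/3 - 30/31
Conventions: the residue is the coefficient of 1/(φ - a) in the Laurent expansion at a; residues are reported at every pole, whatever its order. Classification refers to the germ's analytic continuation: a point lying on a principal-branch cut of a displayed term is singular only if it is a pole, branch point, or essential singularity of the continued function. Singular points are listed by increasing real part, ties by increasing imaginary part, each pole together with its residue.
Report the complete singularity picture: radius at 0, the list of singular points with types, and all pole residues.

Branch term (7/13)*sqrt(1 - φ/(11/12)): its argument vanishes at φ = 11/12, a square-root branch point, modulus 11/12.
Branch term (16/3)*log(1 - φ/(-1/5)): its argument vanishes at φ = -1/5, a logarithmic branch point, modulus 1/5.
The radius of convergence is the smallest modulus among the singular points: 1/5.
List the singular points by increasing real part (a conjugate pair: the negative imaginary part first).

Radius of convergence at 0: 1/5.
At -1/5: a logarithmic branch point.
At 11/12: an algebraic (square-root) branch point.


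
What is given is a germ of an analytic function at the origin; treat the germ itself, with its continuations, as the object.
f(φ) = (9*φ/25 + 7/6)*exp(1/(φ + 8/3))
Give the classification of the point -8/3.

The point is an essential singularity.

The exponent 1/(φ - (-8/3)) has a pole at -8/3, so exp(1/(φ - (-8/3))) takes every nonzero value near it: an essential singularity (not a pole of any order).


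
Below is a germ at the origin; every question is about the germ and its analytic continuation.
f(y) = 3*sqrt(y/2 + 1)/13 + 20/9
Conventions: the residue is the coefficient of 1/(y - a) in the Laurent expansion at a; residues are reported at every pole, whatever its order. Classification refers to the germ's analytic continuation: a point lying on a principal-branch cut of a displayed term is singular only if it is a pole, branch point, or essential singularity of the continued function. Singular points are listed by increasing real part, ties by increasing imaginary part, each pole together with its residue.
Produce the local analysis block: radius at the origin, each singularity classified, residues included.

Branch term (3/13)*sqrt(1 - y/(-2)): its argument vanishes at y = -2, a square-root branch point, modulus 2.
The radius of convergence is the smallest modulus among the singular points: 2.

Radius of convergence at 0: 2.
At -2: an algebraic (square-root) branch point.


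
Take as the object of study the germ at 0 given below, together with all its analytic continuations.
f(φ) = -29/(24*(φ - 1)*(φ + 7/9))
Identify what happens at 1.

The point is a pole of order 1.

The denominator factor φ - 1 vanishes at 1 and appears to the power 1; the numerator there equals -29/24, nonzero, and no other factor vanishes.
Hence a pole whose order is the multiplicity, 1.


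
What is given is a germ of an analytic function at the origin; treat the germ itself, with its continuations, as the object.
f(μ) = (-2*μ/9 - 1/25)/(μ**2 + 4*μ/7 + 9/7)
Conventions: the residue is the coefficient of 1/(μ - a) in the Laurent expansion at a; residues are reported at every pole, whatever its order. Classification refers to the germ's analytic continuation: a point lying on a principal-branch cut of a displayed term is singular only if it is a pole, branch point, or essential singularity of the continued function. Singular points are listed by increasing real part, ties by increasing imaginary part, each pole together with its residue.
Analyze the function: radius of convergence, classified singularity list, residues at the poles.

Radius of convergence at 0: (3/7)*sqrt(7).
At (-2/7) - ((1/7)*sqrt(59))*i: a pole of order 1; residue (-1/9) + ((37/26550)*sqrt(59))*i.
At (-2/7) + ((1/7)*sqrt(59))*i: a pole of order 1; residue (-1/9) - ((37/26550)*sqrt(59))*i.

Denominator factor (μ**2 + 4*μ/7 + 9/7): discriminant -236/49, complex-conjugate roots (-2/7) + ((1/7)*sqrt(59))*i and (-2/7) - ((1/7)*sqrt(59))*i; poles of order 1, moduli (3/7)*sqrt(7) and (3/7)*sqrt(7).
The radius of convergence is the smallest modulus among the singular points: (3/7)*sqrt(7).
The factor μ**2 + 4*μ/7 + 9/7 splits as (μ - a)(μ - a') with a = (-2/7) - ((1/7)*sqrt(59))*i, a' = (-2/7) + ((1/7)*sqrt(59))*i. At the order-1 pole a set g(μ) = (μ - a)*f(μ) = [-2*μ/9 - 1/25] / (μ - a').
Simple pole: residue = g(a) at a = (-2/7) - ((1/7)*sqrt(59))*i, which is (-1/9) + ((37/26550)*sqrt(59))*i.
The factor μ**2 + 4*μ/7 + 9/7 splits as (μ - a)(μ - a') with a = (-2/7) + ((1/7)*sqrt(59))*i, a' = (-2/7) - ((1/7)*sqrt(59))*i. At the order-1 pole a set g(μ) = (μ - a)*f(μ) = [-2*μ/9 - 1/25] / (μ - a').
Simple pole: residue = g(a) at a = (-2/7) + ((1/7)*sqrt(59))*i, which is (-1/9) - ((37/26550)*sqrt(59))*i.
List the singular points by increasing real part (a conjugate pair: the negative imaginary part first).


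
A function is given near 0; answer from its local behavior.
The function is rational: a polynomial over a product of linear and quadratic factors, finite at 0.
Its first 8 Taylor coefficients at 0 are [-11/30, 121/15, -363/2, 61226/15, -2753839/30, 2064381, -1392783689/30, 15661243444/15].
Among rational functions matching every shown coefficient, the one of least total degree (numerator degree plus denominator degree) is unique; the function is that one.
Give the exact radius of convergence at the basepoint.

No rational of total degree below 2 reproduces all 8 coefficients; solving the [0/2] Pade equations on them gives f(γ) = 1/(30*(γ**2 - 2*γ - 1/11)), whose expansion matches every shown term.
Denominator factor (γ**2 - 2*γ - 1/11): discriminant 48/11, real irrational roots 1 + (2/11)*sqrt(33) and 1 - (2/11)*sqrt(33); poles of order 1, moduli 1 + (2/11)*sqrt(33) and -1 + (2/11)*sqrt(33).
The radius of convergence is the smallest modulus among the singular points: -1 + (2/11)*sqrt(33).

The radius of convergence is -1 + (2/11)*sqrt(33).


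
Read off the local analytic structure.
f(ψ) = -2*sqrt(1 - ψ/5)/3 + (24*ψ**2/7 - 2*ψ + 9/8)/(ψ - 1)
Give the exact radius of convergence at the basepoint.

Denominator factor (ψ - 1): pole of order 1 at 1, modulus 1.
Branch term (-2/3)*sqrt(1 - ψ/(5)): its argument vanishes at ψ = 5, a square-root branch point, modulus 5.
The radius of convergence is the smallest modulus among the singular points: 1.

The radius of convergence is 1.


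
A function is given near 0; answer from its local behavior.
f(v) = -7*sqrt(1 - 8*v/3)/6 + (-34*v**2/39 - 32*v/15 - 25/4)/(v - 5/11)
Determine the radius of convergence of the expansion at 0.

The radius of convergence is 3/8.

Denominator factor (v - 5/11): pole of order 1 at 5/11, modulus 5/11.
Branch term (-7/6)*sqrt(1 - v/(3/8)): its argument vanishes at v = 3/8, a square-root branch point, modulus 3/8.
The radius of convergence is the smallest modulus among the singular points: 3/8.
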